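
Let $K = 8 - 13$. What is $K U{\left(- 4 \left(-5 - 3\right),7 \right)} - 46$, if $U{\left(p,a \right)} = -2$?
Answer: $-36$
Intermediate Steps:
$K = -5$ ($K = 8 - 13 = -5$)
$K U{\left(- 4 \left(-5 - 3\right),7 \right)} - 46 = \left(-5\right) \left(-2\right) - 46 = 10 - 46 = -36$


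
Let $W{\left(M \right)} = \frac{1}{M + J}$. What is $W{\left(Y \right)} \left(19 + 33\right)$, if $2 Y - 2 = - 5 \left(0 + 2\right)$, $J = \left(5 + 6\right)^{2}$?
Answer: $\frac{4}{9} \approx 0.44444$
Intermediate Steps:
$J = 121$ ($J = 11^{2} = 121$)
$Y = -4$ ($Y = 1 + \frac{\left(-5\right) \left(0 + 2\right)}{2} = 1 + \frac{\left(-5\right) 2}{2} = 1 + \frac{1}{2} \left(-10\right) = 1 - 5 = -4$)
$W{\left(M \right)} = \frac{1}{121 + M}$ ($W{\left(M \right)} = \frac{1}{M + 121} = \frac{1}{121 + M}$)
$W{\left(Y \right)} \left(19 + 33\right) = \frac{19 + 33}{121 - 4} = \frac{1}{117} \cdot 52 = \frac{4}{9}$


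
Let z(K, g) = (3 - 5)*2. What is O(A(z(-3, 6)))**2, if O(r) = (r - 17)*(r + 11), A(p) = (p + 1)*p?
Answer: 13225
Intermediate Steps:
z(K, g) = -4 (z(K, g) = -2*2 = -4)
A(p) = p*(1 + p) (A(p) = (1 + p)*p = p*(1 + p))
O(r) = (-17 + r)*(11 + r)
O(A(z(-3, 6)))**2 = (-187 + (-4*(1 - 4))**2 - (-24)*(1 - 4))**2 = (-187 + (-4*(-3))**2 - (-24)*(-3))**2 = (-187 + 12**2 - 6*12)**2 = (-187 + 144 - 72)**2 = (-115)**2 = 13225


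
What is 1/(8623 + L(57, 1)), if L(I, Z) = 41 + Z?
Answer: 1/8665 ≈ 0.00011541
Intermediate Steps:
1/(8623 + L(57, 1)) = 1/(8623 + (41 + 1)) = 1/(8623 + 42) = 1/8665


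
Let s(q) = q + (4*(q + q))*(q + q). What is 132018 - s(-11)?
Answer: 130093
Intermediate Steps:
s(q) = q + 16*q² (s(q) = q + (4*(2*q))*(2*q) = q + (8*q)*(2*q) = q + 16*q²)
132018 - s(-11) = 132018 - (-11)*(1 + 16*(-11)) = 132018 - (-11)*(1 - 176) = 132018 - (-11)*(-175) = 132018 - 1*1925 = 132018 - 1925 = 130093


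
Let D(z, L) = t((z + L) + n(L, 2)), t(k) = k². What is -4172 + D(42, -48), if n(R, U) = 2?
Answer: -4156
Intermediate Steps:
D(z, L) = (2 + L + z)² (D(z, L) = ((z + L) + 2)² = ((L + z) + 2)² = (2 + L + z)²)
-4172 + D(42, -48) = -4172 + (2 - 48 + 42)² = -4172 + (-4)² = -4172 + 16 = -4156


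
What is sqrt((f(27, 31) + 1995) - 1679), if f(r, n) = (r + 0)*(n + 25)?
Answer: 2*sqrt(457) ≈ 42.755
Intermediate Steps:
f(r, n) = r*(25 + n)
sqrt((f(27, 31) + 1995) - 1679) = sqrt((27*(25 + 31) + 1995) - 1679) = sqrt((27*56 + 1995) - 1679) = sqrt((1512 + 1995) - 1679) = sqrt(3507 - 1679) = sqrt(1828) = 2*sqrt(457)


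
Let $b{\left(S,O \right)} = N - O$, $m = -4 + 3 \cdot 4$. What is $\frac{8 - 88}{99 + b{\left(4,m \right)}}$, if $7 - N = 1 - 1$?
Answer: $- \frac{40}{49} \approx -0.81633$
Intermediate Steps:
$N = 7$ ($N = 7 - \left(1 - 1\right) = 7 - 0 = 7 + 0 = 7$)
$m = 8$ ($m = -4 + 12 = 8$)
$b{\left(S,O \right)} = 7 - O$
$\frac{8 - 88}{99 + b{\left(4,m \right)}} = \frac{8 - 88}{99 + \left(7 - 8\right)} = \frac{1}{99 + \left(7 - 8\right)} \left(-80\right) = \frac{1}{99 - 1} \left(-80\right) = \frac{1}{98} \left(-80\right) = - \frac{40}{49}$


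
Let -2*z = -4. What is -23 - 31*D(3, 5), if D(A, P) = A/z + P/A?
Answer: -727/6 ≈ -121.17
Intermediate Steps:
z = 2 (z = -1/2*(-4) = 2)
D(A, P) = A/2 + P/A
-23 - 31*D(3, 5) = -23 - 31*((1/2)*3 + 5/3) = -23 - 31*(3/2 + 5*(1/3)) = -23 - 31*(3/2 + 5/3) = -23 - 31*19/6 = -23 - 589/6 = -727/6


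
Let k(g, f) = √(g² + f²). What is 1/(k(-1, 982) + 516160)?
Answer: 103232/53284036255 - √38573/53284036255 ≈ 1.9337e-6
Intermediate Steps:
k(g, f) = √(f² + g²)
1/(k(-1, 982) + 516160) = 1/(√(982² + (-1)²) + 516160) = 1/(√(964324 + 1) + 516160) = 1/(√964325 + 516160) = 1/(5*√38573 + 516160) = 1/(516160 + 5*√38573)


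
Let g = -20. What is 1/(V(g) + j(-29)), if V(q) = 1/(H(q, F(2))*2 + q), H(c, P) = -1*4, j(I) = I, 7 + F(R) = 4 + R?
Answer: -28/813 ≈ -0.034440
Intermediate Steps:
F(R) = -3 + R (F(R) = -7 + (4 + R) = -3 + R)
H(c, P) = -4
V(q) = 1/(-8 + q) (V(q) = 1/(-4*2 + q) = 1/(-8 + q))
1/(V(g) + j(-29)) = 1/(1/(-8 - 20) - 29) = 1/(1/(-28) - 29) = 1/(-1/28 - 29) = 1/(-813/28) = -28/813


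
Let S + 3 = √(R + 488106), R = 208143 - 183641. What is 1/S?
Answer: 3/512599 + 4*√32038/512599 ≈ 0.0014026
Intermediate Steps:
R = 24502
S = -3 + 4*√32038 (S = -3 + √(24502 + 488106) = -3 + √512608 = -3 + 4*√32038 ≈ 712.97)
1/S = 1/(-3 + 4*√32038)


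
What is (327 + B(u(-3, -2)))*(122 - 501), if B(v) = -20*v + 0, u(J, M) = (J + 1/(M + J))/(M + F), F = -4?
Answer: -359671/3 ≈ -1.1989e+5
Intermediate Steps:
u(J, M) = (J + 1/(J + M))/(-4 + M) (u(J, M) = (J + 1/(M + J))/(M - 4) = (J + 1/(J + M))/(-4 + M))
B(v) = -20*v
(327 + B(u(-3, -2)))*(122 - 501) = (327 - 20*(1 + (-3)**2 - 3*(-2))/((-2)**2 - 4*(-3) - 4*(-2) - 3*(-2)))*(122 - 501) = (327 - 20*(1 + 9 + 6)/(4 + 12 + 8 + 6))*(-379) = (327 - 20*16/30)*(-379) = (327 - 2*16/3)*(-379) = (327 - 20*8/15)*(-379) = (327 - 32/3)*(-379) = (949/3)*(-379) = -359671/3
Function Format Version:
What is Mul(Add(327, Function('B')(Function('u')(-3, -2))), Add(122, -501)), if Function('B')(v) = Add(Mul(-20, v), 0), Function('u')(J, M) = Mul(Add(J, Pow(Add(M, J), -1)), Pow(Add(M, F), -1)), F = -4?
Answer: Rational(-359671, 3) ≈ -1.1989e+5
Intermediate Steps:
Function('u')(J, M) = Mul(Pow(Add(-4, M), -1), Add(J, Pow(Add(J, M), -1))) (Function('u')(J, M) = Mul(Add(J, Pow(Add(M, J), -1)), Pow(Add(M, -4), -1)) = Mul(Add(J, Pow(Add(J, M), -1)), Pow(Add(-4, M), -1)) = Mul(Pow(Add(-4, M), -1), Add(J, Pow(Add(J, M), -1))))
Function('B')(v) = Mul(-20, v)
Mul(Add(327, Function('B')(Function('u')(-3, -2))), Add(122, -501)) = Mul(Add(327, Mul(-20, Mul(Pow(Add(Pow(-2, 2), Mul(-4, -3), Mul(-4, -2), Mul(-3, -2)), -1), Add(1, Pow(-3, 2), Mul(-3, -2))))), Add(122, -501)) = Mul(Add(327, Mul(-20, Mul(Pow(Add(4, 12, 8, 6), -1), Add(1, 9, 6)))), -379) = Mul(Add(327, Mul(-20, Mul(Pow(30, -1), 16))), -379) = Mul(Add(327, Mul(-20, Mul(Rational(1, 30), 16))), -379) = Mul(Add(327, Mul(-20, Rational(8, 15))), -379) = Mul(Add(327, Rational(-32, 3)), -379) = Mul(Rational(949, 3), -379) = Rational(-359671, 3)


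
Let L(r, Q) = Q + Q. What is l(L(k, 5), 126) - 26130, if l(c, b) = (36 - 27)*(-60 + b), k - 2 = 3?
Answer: -25536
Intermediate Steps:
k = 5 (k = 2 + 3 = 5)
L(r, Q) = 2*Q
l(c, b) = -540 + 9*b (l(c, b) = 9*(-60 + b) = -540 + 9*b)
l(L(k, 5), 126) - 26130 = (-540 + 9*126) - 26130 = (-540 + 1134) - 26130 = 594 - 26130 = -25536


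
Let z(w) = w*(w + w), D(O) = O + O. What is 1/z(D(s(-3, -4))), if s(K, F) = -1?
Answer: ⅛ ≈ 0.12500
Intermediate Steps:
D(O) = 2*O
z(w) = 2*w² (z(w) = w*(2*w) = 2*w²)
1/z(D(s(-3, -4))) = 1/(2*(2*(-1))²) = 1/(2*(-2)²) = 1/(2*4) = 1/8 = ⅛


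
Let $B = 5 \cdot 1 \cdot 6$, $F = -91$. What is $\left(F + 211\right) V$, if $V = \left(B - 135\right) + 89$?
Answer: $-1920$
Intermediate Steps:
$B = 30$ ($B = 5 \cdot 6 = 30$)
$V = -16$ ($V = \left(30 - 135\right) + 89 = -105 + 89 = -16$)
$\left(F + 211\right) V = \left(-91 + 211\right) \left(-16\right) = 120 \left(-16\right) = -1920$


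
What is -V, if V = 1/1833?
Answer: -1/1833 ≈ -0.00054555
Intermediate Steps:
V = 1/1833 ≈ 0.00054555
-V = -1*1/1833 = -1/1833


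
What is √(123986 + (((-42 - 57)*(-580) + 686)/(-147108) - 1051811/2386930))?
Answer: √1413367144844535723026730/3376312485 ≈ 352.12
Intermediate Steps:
√(123986 + (((-42 - 57)*(-580) + 686)/(-147108) - 1051811/2386930)) = √(123986 + ((-99*(-580) + 686)*(-1/147108) - 1051811*1/2386930)) = √(123986 + ((57420 + 686)*(-1/147108) - 1051811/2386930)) = √(123986 + (58106*(-1/147108) - 1051811/2386930)) = √(123986 + (-29053/73554 - 1051811/2386930)) = √(123986 - 2821391992/3376312485) = √(418612658373218/3376312485) = √1413367144844535723026730/3376312485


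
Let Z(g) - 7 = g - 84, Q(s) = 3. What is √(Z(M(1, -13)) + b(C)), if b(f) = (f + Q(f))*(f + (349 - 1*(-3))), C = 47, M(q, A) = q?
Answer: √19874 ≈ 140.98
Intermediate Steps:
b(f) = (3 + f)*(352 + f) (b(f) = (f + 3)*(f + (349 - 1*(-3))) = (3 + f)*(f + (349 + 3)) = (3 + f)*(f + 352) = (3 + f)*(352 + f))
Z(g) = -77 + g (Z(g) = 7 + (g - 84) = 7 + (-84 + g) = -77 + g)
√(Z(M(1, -13)) + b(C)) = √((-77 + 1) + (1056 + 47² + 355*47)) = √(-76 + (1056 + 2209 + 16685)) = √(-76 + 19950) = √19874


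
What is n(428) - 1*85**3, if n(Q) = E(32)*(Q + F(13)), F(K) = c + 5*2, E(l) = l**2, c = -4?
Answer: -169709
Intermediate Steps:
F(K) = 6 (F(K) = -4 + 5*2 = -4 + 10 = 6)
n(Q) = 6144 + 1024*Q (n(Q) = 32**2*(Q + 6) = 1024*(6 + Q) = 6144 + 1024*Q)
n(428) - 1*85**3 = (6144 + 1024*428) - 1*85**3 = (6144 + 438272) - 1*614125 = 444416 - 614125 = -169709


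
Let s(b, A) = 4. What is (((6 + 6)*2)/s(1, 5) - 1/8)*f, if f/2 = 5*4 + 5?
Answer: 1175/4 ≈ 293.75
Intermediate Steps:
f = 50 (f = 2*(5*4 + 5) = 2*(20 + 5) = 2*25 = 50)
(((6 + 6)*2)/s(1, 5) - 1/8)*f = (((6 + 6)*2)/4 - 1/8)*50 = ((12*2)*(¼) - 1*⅛)*50 = (24*(¼) - ⅛)*50 = (6 - ⅛)*50 = (47/8)*50 = 1175/4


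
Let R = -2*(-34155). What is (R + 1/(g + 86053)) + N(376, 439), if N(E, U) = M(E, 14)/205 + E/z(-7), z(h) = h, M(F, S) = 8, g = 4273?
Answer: 8847235332711/129617810 ≈ 68256.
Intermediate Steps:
N(E, U) = 8/205 - E/7 (N(E, U) = 8/205 + E/(-7) = 8*(1/205) + E*(-1/7) = 8/205 - E/7)
R = 68310 (R = -1*(-68310) = 68310)
(R + 1/(g + 86053)) + N(376, 439) = (68310 + 1/(4273 + 86053)) + (8/205 - 1/7*376) = (68310 + 1/90326) + (8/205 - 376/7) = (68310 + 1/90326) - 77024/1435 = 6170169061/90326 - 77024/1435 = 8847235332711/129617810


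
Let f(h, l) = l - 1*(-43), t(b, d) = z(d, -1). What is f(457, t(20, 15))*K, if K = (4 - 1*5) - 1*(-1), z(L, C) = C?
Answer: 0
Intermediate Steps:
t(b, d) = -1
f(h, l) = 43 + l (f(h, l) = l + 43 = 43 + l)
K = 0 (K = (4 - 5) + 1 = -1 + 1 = 0)
f(457, t(20, 15))*K = (43 - 1)*0 = 42*0 = 0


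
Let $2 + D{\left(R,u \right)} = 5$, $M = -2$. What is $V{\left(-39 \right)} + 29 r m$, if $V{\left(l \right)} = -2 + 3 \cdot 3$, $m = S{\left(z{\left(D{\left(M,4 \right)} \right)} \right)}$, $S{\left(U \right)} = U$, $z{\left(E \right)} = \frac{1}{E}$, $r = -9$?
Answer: $-80$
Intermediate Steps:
$D{\left(R,u \right)} = 3$ ($D{\left(R,u \right)} = -2 + 5 = 3$)
$m = \frac{1}{3} \approx 0.33333$
$V{\left(l \right)} = 7$ ($V{\left(l \right)} = -2 + 9 = 7$)
$V{\left(-39 \right)} + 29 r m = 7 + 29 \left(-9\right) \frac{1}{3} = 7 - 87 = -80$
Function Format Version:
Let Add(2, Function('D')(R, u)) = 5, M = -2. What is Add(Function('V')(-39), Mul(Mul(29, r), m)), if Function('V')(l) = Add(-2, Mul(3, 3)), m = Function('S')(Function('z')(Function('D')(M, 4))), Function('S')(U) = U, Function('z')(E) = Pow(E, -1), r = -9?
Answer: -80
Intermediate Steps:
Function('D')(R, u) = 3 (Function('D')(R, u) = Add(-2, 5) = 3)
m = Rational(1, 3) (m = Pow(3, -1) = Rational(1, 3) ≈ 0.33333)
Function('V')(l) = 7 (Function('V')(l) = Add(-2, 9) = 7)
Add(Function('V')(-39), Mul(Mul(29, r), m)) = Add(7, Mul(Mul(29, -9), Rational(1, 3))) = Add(7, Mul(-261, Rational(1, 3))) = Add(7, -87) = -80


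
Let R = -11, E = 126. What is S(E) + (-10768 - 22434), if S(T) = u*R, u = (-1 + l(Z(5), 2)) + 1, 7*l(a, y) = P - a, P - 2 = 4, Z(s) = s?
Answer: -232425/7 ≈ -33204.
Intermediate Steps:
P = 6 (P = 2 + 4 = 6)
l(a, y) = 6/7 - a/7 (l(a, y) = (6 - a)/7 = 6/7 - a/7)
u = ⅐ (u = (-1 + (6/7 - ⅐*5)) + 1 = (-1 + (6/7 - 5/7)) + 1 = (-1 + ⅐) + 1 = -6/7 + 1 = ⅐ ≈ 0.14286)
S(T) = -11/7 (S(T) = (⅐)*(-11) = -11/7)
S(E) + (-10768 - 22434) = -11/7 + (-10768 - 22434) = -11/7 - 33202 = -232425/7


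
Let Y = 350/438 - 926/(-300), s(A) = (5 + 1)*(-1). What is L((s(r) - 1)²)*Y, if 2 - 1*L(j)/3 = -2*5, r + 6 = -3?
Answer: 255294/1825 ≈ 139.89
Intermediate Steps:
r = -9 (r = -6 - 3 = -9)
s(A) = -6 (s(A) = 6*(-1) = -6)
Y = 14183/3650 (Y = 350*(1/438) - 926*(-1/300) = 175/219 + 463/150 = 14183/3650 ≈ 3.8858)
L(j) = 36 (L(j) = 6 - (-6)*5 = 6 - 3*(-10) = 6 + 30 = 36)
L((s(r) - 1)²)*Y = 36*(14183/3650) = 255294/1825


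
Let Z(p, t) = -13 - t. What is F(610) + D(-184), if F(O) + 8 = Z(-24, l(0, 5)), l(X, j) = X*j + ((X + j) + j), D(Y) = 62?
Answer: 31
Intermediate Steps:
l(X, j) = X + 2*j + X*j (l(X, j) = X*j + (X + 2*j) = X + 2*j + X*j)
F(O) = -31 (F(O) = -8 + (-13 - (0 + 2*5 + 0*5)) = -8 + (-13 - (0 + 10 + 0)) = -8 + (-13 - 1*10) = -8 + (-13 - 10) = -8 - 23 = -31)
F(610) + D(-184) = -31 + 62 = 31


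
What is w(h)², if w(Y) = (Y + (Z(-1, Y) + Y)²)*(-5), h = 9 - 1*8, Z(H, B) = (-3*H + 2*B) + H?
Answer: 16900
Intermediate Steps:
Z(H, B) = -2*H + 2*B
h = 1 (h = 9 - 8 = 1)
w(Y) = -5*Y - 5*(2 + 3*Y)² (w(Y) = (Y + ((-2*(-1) + 2*Y) + Y)²)*(-5) = (Y + ((2 + 2*Y) + Y)²)*(-5) = (Y + (2 + 3*Y)²)*(-5) = -5*Y - 5*(2 + 3*Y)²)
w(h)² = (-5*1 - 5*(2 + 3*1)²)² = (-5 - 5*(2 + 3)²)² = (-5 - 5*5²)² = (-5 - 5*25)² = (-5 - 125)² = (-130)² = 16900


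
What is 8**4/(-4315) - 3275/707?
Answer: -17027497/3050705 ≈ -5.5815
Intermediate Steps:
8**4/(-4315) - 3275/707 = 4096*(-1/4315) - 3275*1/707 = -4096/4315 - 3275/707 = -17027497/3050705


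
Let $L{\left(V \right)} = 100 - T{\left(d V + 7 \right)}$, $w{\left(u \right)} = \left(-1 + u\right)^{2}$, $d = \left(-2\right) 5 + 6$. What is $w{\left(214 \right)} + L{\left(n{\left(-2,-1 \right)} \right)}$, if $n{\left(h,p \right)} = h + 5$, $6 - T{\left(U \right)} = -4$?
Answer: $45459$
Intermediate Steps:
$d = -4$ ($d = -10 + 6 = -4$)
$T{\left(U \right)} = 10$ ($T{\left(U \right)} = 6 - -4 = 6 + 4 = 10$)
$n{\left(h,p \right)} = 5 + h$
$L{\left(V \right)} = 90$ ($L{\left(V \right)} = 100 - 10 = 90$)
$w{\left(214 \right)} + L{\left(n{\left(-2,-1 \right)} \right)} = \left(-1 + 214\right)^{2} + 90 = 213^{2} + 90 = 45369 + 90 = 45459$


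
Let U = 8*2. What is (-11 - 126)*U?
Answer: -2192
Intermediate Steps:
U = 16
(-11 - 126)*U = (-11 - 126)*16 = -137*16 = -2192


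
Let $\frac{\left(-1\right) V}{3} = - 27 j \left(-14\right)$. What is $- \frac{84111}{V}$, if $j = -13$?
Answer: $- \frac{28037}{4914} \approx -5.7055$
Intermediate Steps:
$V = 14742$ ($V = - 3 \left(-27\right) \left(-13\right) \left(-14\right) = - 3 \cdot 351 \left(-14\right) = \left(-3\right) \left(-4914\right) = 14742$)
$- \frac{84111}{V} = - \frac{84111}{14742} = \left(-84111\right) \frac{1}{14742} = - \frac{28037}{4914}$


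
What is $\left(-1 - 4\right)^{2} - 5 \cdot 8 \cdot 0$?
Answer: $25$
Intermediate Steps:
$\left(-1 - 4\right)^{2} - 5 \cdot 8 \cdot 0 = \left(-5\right)^{2} - 40 \cdot 0 = 25 - 0 = 25 + 0 = 25$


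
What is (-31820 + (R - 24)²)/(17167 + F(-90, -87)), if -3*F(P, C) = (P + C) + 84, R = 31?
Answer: -31771/17198 ≈ -1.8474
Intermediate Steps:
F(P, C) = -28 - C/3 - P/3 (F(P, C) = -((P + C) + 84)/3 = -((C + P) + 84)/3 = -(84 + C + P)/3 = -28 - C/3 - P/3)
(-31820 + (R - 24)²)/(17167 + F(-90, -87)) = (-31820 + (31 - 24)²)/(17167 + (-28 - ⅓*(-87) - ⅓*(-90))) = (-31820 + 7²)/(17167 + (-28 + 29 + 30)) = (-31820 + 49)/(17167 + 31) = -31771/17198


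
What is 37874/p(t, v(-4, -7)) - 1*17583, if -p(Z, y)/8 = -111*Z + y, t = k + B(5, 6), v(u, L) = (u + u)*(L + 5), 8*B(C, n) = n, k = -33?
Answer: -252915226/14383 ≈ -17584.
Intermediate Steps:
B(C, n) = n/8
v(u, L) = 2*u*(5 + L) (v(u, L) = (2*u)*(5 + L) = 2*u*(5 + L))
t = -129/4 (t = -33 + (1/8)*6 = -33 + 3/4 = -129/4 ≈ -32.250)
p(Z, y) = -8*y + 888*Z (p(Z, y) = -8*(-111*Z + y) = -8*(y - 111*Z) = -8*y + 888*Z)
37874/p(t, v(-4, -7)) - 1*17583 = 37874/(-16*(-4)*(5 - 7) + 888*(-129/4)) - 1*17583 = 37874/(-16*(-4)*(-2) - 28638) - 17583 = 37874/(-8*16 - 28638) - 17583 = 37874/(-128 - 28638) - 17583 = 37874/(-28766) - 17583 = 37874*(-1/28766) - 17583 = -18937/14383 - 17583 = -252915226/14383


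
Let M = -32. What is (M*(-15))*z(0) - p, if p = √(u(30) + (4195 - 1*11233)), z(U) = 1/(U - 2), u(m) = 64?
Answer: -240 - I*√6974 ≈ -240.0 - 83.51*I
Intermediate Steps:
z(U) = 1/(-2 + U)
p = I*√6974 (p = √(64 + (4195 - 1*11233)) = √(64 + (4195 - 11233)) = √(64 - 7038) = √(-6974) = I*√6974 ≈ 83.51*I)
(M*(-15))*z(0) - p = (-32*(-15))/(-2 + 0) - I*√6974 = 480/(-2) - I*√6974 = 480*(-½) - I*√6974 = -240 - I*√6974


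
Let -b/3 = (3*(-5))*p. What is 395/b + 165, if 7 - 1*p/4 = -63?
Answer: 415879/2520 ≈ 165.03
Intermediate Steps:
p = 280 (p = 28 - 4*(-63) = 28 + 252 = 280)
b = 12600 (b = -3*3*(-5)*280 = -(-45)*280 = -3*(-4200) = 12600)
395/b + 165 = 395/12600 + 165 = 395*(1/12600) + 165 = 79/2520 + 165 = 415879/2520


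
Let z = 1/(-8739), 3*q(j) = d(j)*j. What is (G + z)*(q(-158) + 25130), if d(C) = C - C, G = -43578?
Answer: -9570211233590/8739 ≈ -1.0951e+9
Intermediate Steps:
d(C) = 0
q(j) = 0 (q(j) = (0*j)/3 = (⅓)*0 = 0)
z = -1/8739 ≈ -0.00011443
(G + z)*(q(-158) + 25130) = (-43578 - 1/8739)*(0 + 25130) = -380828143/8739*25130 = -9570211233590/8739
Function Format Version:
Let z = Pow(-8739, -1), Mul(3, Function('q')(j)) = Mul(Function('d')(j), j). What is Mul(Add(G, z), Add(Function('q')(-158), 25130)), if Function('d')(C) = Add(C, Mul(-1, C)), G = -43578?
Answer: Rational(-9570211233590, 8739) ≈ -1.0951e+9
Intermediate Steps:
Function('d')(C) = 0
Function('q')(j) = 0 (Function('q')(j) = Mul(Rational(1, 3), Mul(0, j)) = Mul(Rational(1, 3), 0) = 0)
z = Rational(-1, 8739) ≈ -0.00011443
Mul(Add(G, z), Add(Function('q')(-158), 25130)) = Mul(Add(-43578, Rational(-1, 8739)), Add(0, 25130)) = Mul(Rational(-380828143, 8739), 25130) = Rational(-9570211233590, 8739)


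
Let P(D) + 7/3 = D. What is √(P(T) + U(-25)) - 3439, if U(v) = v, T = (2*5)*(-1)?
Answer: -3439 + 4*I*√21/3 ≈ -3439.0 + 6.1101*I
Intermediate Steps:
T = -10 (T = 10*(-1) = -10)
P(D) = -7/3 + D
√(P(T) + U(-25)) - 3439 = √((-7/3 - 10) - 25) - 3439 = √(-37/3 - 25) - 3439 = √(-112/3) - 3439 = 4*I*√21/3 - 3439 = -3439 + 4*I*√21/3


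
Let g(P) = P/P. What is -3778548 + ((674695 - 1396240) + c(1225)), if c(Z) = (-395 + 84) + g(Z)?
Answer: -4500403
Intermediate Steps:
g(P) = 1
c(Z) = -310 (c(Z) = (-395 + 84) + 1 = -311 + 1 = -310)
-3778548 + ((674695 - 1396240) + c(1225)) = -3778548 + ((674695 - 1396240) - 310) = -3778548 + (-721545 - 310) = -3778548 - 721855 = -4500403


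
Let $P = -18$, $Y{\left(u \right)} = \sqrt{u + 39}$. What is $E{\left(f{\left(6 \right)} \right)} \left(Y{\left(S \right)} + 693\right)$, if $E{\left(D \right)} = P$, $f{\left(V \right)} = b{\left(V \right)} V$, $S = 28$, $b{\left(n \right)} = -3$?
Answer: $-12474 - 18 \sqrt{67} \approx -12621.0$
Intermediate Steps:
$Y{\left(u \right)} = \sqrt{39 + u}$
$f{\left(V \right)} = - 3 V$
$E{\left(D \right)} = -18$
$E{\left(f{\left(6 \right)} \right)} \left(Y{\left(S \right)} + 693\right) = - 18 \left(\sqrt{39 + 28} + 693\right) = - 18 \left(\sqrt{67} + 693\right) = - 18 \left(693 + \sqrt{67}\right) = -12474 - 18 \sqrt{67}$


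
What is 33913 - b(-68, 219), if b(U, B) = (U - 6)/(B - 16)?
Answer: 6884413/203 ≈ 33913.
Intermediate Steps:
b(U, B) = (-6 + U)/(-16 + B)
33913 - b(-68, 219) = 33913 - (-6 - 68)/(-16 + 219) = 33913 - (-74)/203 = 33913 - 1*(-74/203) = 33913 + 74/203 = 6884413/203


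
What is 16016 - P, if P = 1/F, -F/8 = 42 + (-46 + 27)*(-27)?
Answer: 71111041/4440 ≈ 16016.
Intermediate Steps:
F = -4440 (F = -8*(42 + (-46 + 27)*(-27)) = -8*(42 - 19*(-27)) = -8*(42 + 513) = -8*555 = -4440)
P = -1/4440 (P = 1/(-4440) = -1/4440 ≈ -0.00022523)
16016 - P = 16016 - 1*(-1/4440) = 16016 + 1/4440 = 71111041/4440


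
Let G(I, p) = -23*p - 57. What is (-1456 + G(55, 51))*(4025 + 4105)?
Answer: -21837180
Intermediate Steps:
G(I, p) = -57 - 23*p
(-1456 + G(55, 51))*(4025 + 4105) = (-1456 + (-57 - 23*51))*(4025 + 4105) = (-1456 + (-57 - 1173))*8130 = (-1456 - 1230)*8130 = -2686*8130 = -21837180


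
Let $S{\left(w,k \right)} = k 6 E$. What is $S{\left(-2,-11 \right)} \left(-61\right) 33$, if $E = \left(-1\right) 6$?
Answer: $-797148$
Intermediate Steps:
$E = -6$
$S{\left(w,k \right)} = - 36 k$ ($S{\left(w,k \right)} = k 6 \left(-6\right) = 6 k \left(-6\right) = - 36 k$)
$S{\left(-2,-11 \right)} \left(-61\right) 33 = \left(-36\right) \left(-11\right) \left(-61\right) 33 = 396 \left(-61\right) 33 = \left(-24156\right) 33 = -797148$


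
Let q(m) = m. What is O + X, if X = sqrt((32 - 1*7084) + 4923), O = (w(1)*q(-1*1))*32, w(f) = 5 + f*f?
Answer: -192 + I*sqrt(2129) ≈ -192.0 + 46.141*I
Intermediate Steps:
w(f) = 5 + f**2
O = -192 (O = ((5 + 1**2)*(-1*1))*32 = ((5 + 1)*(-1))*32 = (6*(-1))*32 = -6*32 = -192)
X = I*sqrt(2129) (X = sqrt((32 - 7084) + 4923) = sqrt(-7052 + 4923) = sqrt(-2129) = I*sqrt(2129) ≈ 46.141*I)
O + X = -192 + I*sqrt(2129)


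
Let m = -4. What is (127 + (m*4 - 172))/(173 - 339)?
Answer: 61/166 ≈ 0.36747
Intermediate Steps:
(127 + (m*4 - 172))/(173 - 339) = (127 + (-4*4 - 172))/(173 - 339) = (127 + (-16 - 172))/(-166) = (127 - 188)*(-1/166) = -61*(-1/166) = 61/166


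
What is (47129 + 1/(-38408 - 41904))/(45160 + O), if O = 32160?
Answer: 3785024247/6209723840 ≈ 0.60953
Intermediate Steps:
(47129 + 1/(-38408 - 41904))/(45160 + O) = (47129 + 1/(-38408 - 41904))/(45160 + 32160) = (47129 + 1/(-80312))/77320 = (47129 - 1/80312)*(1/77320) = (3785024247/80312)*(1/77320) = 3785024247/6209723840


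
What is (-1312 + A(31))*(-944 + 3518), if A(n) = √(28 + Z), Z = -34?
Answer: -3377088 + 2574*I*√6 ≈ -3.3771e+6 + 6305.0*I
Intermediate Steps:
A(n) = I*√6 (A(n) = √(28 - 34) = √(-6) = I*√6)
(-1312 + A(31))*(-944 + 3518) = (-1312 + I*√6)*(-944 + 3518) = (-1312 + I*√6)*2574 = -3377088 + 2574*I*√6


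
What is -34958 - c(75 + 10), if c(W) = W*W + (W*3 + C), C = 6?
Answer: -42444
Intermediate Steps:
c(W) = 6 + W**2 + 3*W (c(W) = W*W + (W*3 + 6) = W**2 + (3*W + 6) = W**2 + (6 + 3*W) = 6 + W**2 + 3*W)
-34958 - c(75 + 10) = -34958 - (6 + (75 + 10)**2 + 3*(75 + 10)) = -34958 - (6 + 85**2 + 3*85) = -34958 - (6 + 7225 + 255) = -34958 - 1*7486 = -34958 - 7486 = -42444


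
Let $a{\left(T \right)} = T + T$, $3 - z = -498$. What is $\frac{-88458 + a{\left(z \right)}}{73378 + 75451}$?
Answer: $- \frac{87456}{148829} \approx -0.58763$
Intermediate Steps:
$z = 501$ ($z = 3 - -498 = 3 + 498 = 501$)
$a{\left(T \right)} = 2 T$
$\frac{-88458 + a{\left(z \right)}}{73378 + 75451} = \frac{-88458 + 2 \cdot 501}{73378 + 75451} = \frac{-88458 + 1002}{148829} = \left(-87456\right) \frac{1}{148829} = - \frac{87456}{148829}$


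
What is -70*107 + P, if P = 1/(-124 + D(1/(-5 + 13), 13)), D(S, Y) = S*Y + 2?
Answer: -7212878/963 ≈ -7490.0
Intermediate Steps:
D(S, Y) = 2 + S*Y
P = -8/963 (P = 1/(-124 + (2 + 13/(-5 + 13))) = 1/(-124 + (2 + 13/8)) = 1/(-124 + 29/8) = 1/(-963/8) = -8/963 ≈ -0.0083074)
-70*107 + P = -70*107 - 8/963 = -7490 - 8/963 = -7212878/963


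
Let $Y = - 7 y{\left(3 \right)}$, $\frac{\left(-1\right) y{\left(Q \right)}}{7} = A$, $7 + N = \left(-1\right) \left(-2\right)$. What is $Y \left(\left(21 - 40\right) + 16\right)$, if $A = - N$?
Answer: $-735$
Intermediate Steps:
$N = -5$ ($N = -7 - -2 = -7 + 2 = -5$)
$A = 5$ ($A = \left(-1\right) \left(-5\right) = 5$)
$y{\left(Q \right)} = -35$ ($y{\left(Q \right)} = \left(-7\right) 5 = -35$)
$Y = 245$ ($Y = \left(-7\right) \left(-35\right) = 245$)
$Y \left(\left(21 - 40\right) + 16\right) = 245 \left(\left(21 - 40\right) + 16\right) = 245 \left(-19 + 16\right) = 245 \left(-3\right) = -735$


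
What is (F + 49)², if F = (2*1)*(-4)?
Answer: 1681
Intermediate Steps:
F = -8 (F = 2*(-4) = -8)
(F + 49)² = (-8 + 49)² = 41² = 1681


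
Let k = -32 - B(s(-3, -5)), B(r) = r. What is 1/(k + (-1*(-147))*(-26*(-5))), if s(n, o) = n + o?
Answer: 1/19086 ≈ 5.2394e-5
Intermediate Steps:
k = -24 (k = -32 - (-3 - 5) = -32 - 1*(-8) = -32 + 8 = -24)
1/(k + (-1*(-147))*(-26*(-5))) = 1/(-24 + (-1*(-147))*(-26*(-5))) = 1/(-24 + 147*130) = 1/(-24 + 19110) = 1/19086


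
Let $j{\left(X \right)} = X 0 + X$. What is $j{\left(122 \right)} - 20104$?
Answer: $-19982$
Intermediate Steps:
$j{\left(X \right)} = X$ ($j{\left(X \right)} = 0 + X = X$)
$j{\left(122 \right)} - 20104 = 122 - 20104 = -19982$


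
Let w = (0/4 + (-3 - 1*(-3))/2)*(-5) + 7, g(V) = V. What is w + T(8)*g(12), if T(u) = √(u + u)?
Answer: 55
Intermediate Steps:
T(u) = √2*√u (T(u) = √(2*u) = √2*√u)
w = 7 (w = (0*(¼) + (-3 + 3)*(½))*(-5) + 7 = (0 + 0*(½))*(-5) + 7 = (0 + 0)*(-5) + 7 = 0*(-5) + 7 = 0 + 7 = 7)
w + T(8)*g(12) = 7 + (√2*√8)*12 = 7 + (√2*(2*√2))*12 = 7 + 4*12 = 7 + 48 = 55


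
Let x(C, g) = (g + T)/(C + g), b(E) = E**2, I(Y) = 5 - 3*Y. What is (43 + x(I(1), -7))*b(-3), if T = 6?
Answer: 1944/5 ≈ 388.80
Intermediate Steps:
x(C, g) = (6 + g)/(C + g) (x(C, g) = (g + 6)/(C + g) = (6 + g)/(C + g))
(43 + x(I(1), -7))*b(-3) = (43 + (6 - 7)/((5 - 3*1) - 7))*(-3)**2 = (43 - 1/((5 - 3) - 7))*9 = (43 - 1/(2 - 7))*9 = (43 - 1/(-5))*9 = (43 - 1/5*(-1))*9 = (43 + 1/5)*9 = (216/5)*9 = 1944/5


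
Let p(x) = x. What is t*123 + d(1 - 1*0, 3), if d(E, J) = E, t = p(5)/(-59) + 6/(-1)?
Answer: -44098/59 ≈ -747.42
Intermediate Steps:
t = -359/59 (t = 5/(-59) + 6/(-1) = 5*(-1/59) + 6*(-1) = -5/59 - 6 = -359/59 ≈ -6.0847)
t*123 + d(1 - 1*0, 3) = -359/59*123 + (1 - 1*0) = -44157/59 + (1 + 0) = -44157/59 + 1 = -44098/59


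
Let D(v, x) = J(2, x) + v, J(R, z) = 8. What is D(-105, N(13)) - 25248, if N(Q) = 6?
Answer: -25345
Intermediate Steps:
D(v, x) = 8 + v
D(-105, N(13)) - 25248 = (8 - 105) - 25248 = -97 - 25248 = -25345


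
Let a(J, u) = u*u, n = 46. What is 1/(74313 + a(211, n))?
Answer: 1/76429 ≈ 1.3084e-5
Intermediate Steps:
a(J, u) = u²
1/(74313 + a(211, n)) = 1/(74313 + 46²) = 1/(74313 + 2116) = 1/76429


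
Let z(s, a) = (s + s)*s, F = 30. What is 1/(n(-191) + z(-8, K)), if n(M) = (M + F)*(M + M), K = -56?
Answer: 1/61630 ≈ 1.6226e-5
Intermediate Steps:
z(s, a) = 2*s² (z(s, a) = (2*s)*s = 2*s²)
n(M) = 2*M*(30 + M) (n(M) = (M + 30)*(M + M) = (30 + M)*(2*M) = 2*M*(30 + M))
1/(n(-191) + z(-8, K)) = 1/(2*(-191)*(30 - 191) + 2*(-8)²) = 1/(2*(-191)*(-161) + 2*64) = 1/(61502 + 128) = 1/61630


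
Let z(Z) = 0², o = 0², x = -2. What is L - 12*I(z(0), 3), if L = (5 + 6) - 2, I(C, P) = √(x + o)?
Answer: 9 - 12*I*√2 ≈ 9.0 - 16.971*I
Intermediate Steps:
o = 0
z(Z) = 0
I(C, P) = I*√2 (I(C, P) = √(-2 + 0) = √(-2) = I*√2)
L = 9 (L = 11 - 2 = 9)
L - 12*I(z(0), 3) = 9 - 12*I*√2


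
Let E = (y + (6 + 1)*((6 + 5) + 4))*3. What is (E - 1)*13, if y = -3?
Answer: 3965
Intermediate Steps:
E = 306 (E = (-3 + (6 + 1)*((6 + 5) + 4))*3 = (-3 + 7*(11 + 4))*3 = (-3 + 7*15)*3 = (-3 + 105)*3 = 102*3 = 306)
(E - 1)*13 = (306 - 1)*13 = 305*13 = 3965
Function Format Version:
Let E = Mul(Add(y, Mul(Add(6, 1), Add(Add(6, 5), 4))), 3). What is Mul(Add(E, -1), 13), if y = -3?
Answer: 3965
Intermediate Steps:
E = 306 (E = Mul(Add(-3, Mul(Add(6, 1), Add(Add(6, 5), 4))), 3) = Mul(Add(-3, Mul(7, Add(11, 4))), 3) = Mul(Add(-3, Mul(7, 15)), 3) = Mul(Add(-3, 105), 3) = Mul(102, 3) = 306)
Mul(Add(E, -1), 13) = Mul(Add(306, -1), 13) = Mul(305, 13) = 3965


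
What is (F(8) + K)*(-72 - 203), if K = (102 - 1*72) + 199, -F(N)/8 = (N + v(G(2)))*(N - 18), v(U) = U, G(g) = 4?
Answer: -326975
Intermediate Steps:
F(N) = -8*(-18 + N)*(4 + N) (F(N) = -8*(N + 4)*(N - 18) = -8*(4 + N)*(-18 + N) = -8*(-18 + N)*(4 + N))
K = 229 (K = (102 - 72) + 199 = 30 + 199 = 229)
(F(8) + K)*(-72 - 203) = ((576 - 8*8**2 + 112*8) + 229)*(-72 - 203) = ((576 - 8*64 + 896) + 229)*(-275) = ((576 - 512 + 896) + 229)*(-275) = (960 + 229)*(-275) = 1189*(-275) = -326975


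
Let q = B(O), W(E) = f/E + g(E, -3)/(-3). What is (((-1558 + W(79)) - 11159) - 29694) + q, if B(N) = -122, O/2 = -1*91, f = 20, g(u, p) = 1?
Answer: -10080340/237 ≈ -42533.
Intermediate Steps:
O = -182 (O = 2*(-1*91) = 2*(-91) = -182)
W(E) = -⅓ + 20/E (W(E) = 20/E + 1/(-3) = 20/E + 1*(-⅓) = 20/E - ⅓ = -⅓ + 20/E)
q = -122
(((-1558 + W(79)) - 11159) - 29694) + q = (((-1558 + (⅓)*(60 - 1*79)/79) - 11159) - 29694) - 122 = (((-1558 + (⅓)*(1/79)*(60 - 79)) - 11159) - 29694) - 122 = (((-1558 + (⅓)*(1/79)*(-19)) - 11159) - 29694) - 122 = (((-1558 - 19/237) - 11159) - 29694) - 122 = ((-369265/237 - 11159) - 29694) - 122 = (-3013948/237 - 29694) - 122 = -10051426/237 - 122 = -10080340/237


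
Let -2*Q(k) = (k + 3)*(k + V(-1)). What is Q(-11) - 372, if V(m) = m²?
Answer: -412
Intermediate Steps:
Q(k) = -(1 + k)*(3 + k)/2 (Q(k) = -(k + 3)*(k + (-1)²)/2 = -(3 + k)*(k + 1)/2 = -(3 + k)*(1 + k)/2 = -(1 + k)*(3 + k)/2)
Q(-11) - 372 = (-3/2 - 2*(-11) - ½*(-11)²) - 372 = (-3/2 + 22 - ½*121) - 372 = (-3/2 + 22 - 121/2) - 372 = -40 - 372 = -412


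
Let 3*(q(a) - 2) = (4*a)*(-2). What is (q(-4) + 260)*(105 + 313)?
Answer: 341924/3 ≈ 1.1397e+5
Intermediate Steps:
q(a) = 2 - 8*a/3 (q(a) = 2 + ((4*a)*(-2))/3 = 2 + (-8*a)/3 = 2 - 8*a/3)
(q(-4) + 260)*(105 + 313) = ((2 - 8/3*(-4)) + 260)*(105 + 313) = ((2 + 32/3) + 260)*418 = (38/3 + 260)*418 = (818/3)*418 = 341924/3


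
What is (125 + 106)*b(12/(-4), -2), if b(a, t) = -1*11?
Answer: -2541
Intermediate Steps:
b(a, t) = -11
(125 + 106)*b(12/(-4), -2) = (125 + 106)*(-11) = 231*(-11) = -2541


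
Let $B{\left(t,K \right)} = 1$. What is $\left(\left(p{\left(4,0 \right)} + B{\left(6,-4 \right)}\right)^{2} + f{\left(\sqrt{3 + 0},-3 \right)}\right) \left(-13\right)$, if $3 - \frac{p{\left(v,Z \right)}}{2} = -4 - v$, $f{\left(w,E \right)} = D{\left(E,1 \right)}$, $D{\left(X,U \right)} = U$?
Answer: $-6890$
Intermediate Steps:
$f{\left(w,E \right)} = 1$
$p{\left(v,Z \right)} = 14 + 2 v$ ($p{\left(v,Z \right)} = 6 - 2 \left(-4 - v\right) = 6 + \left(8 + 2 v\right) = 14 + 2 v$)
$\left(\left(p{\left(4,0 \right)} + B{\left(6,-4 \right)}\right)^{2} + f{\left(\sqrt{3 + 0},-3 \right)}\right) \left(-13\right) = \left(\left(\left(14 + 2 \cdot 4\right) + 1\right)^{2} + 1\right) \left(-13\right) = \left(\left(\left(14 + 8\right) + 1\right)^{2} + 1\right) \left(-13\right) = \left(\left(22 + 1\right)^{2} + 1\right) \left(-13\right) = \left(23^{2} + 1\right) \left(-13\right) = \left(529 + 1\right) \left(-13\right) = 530 \left(-13\right) = -6890$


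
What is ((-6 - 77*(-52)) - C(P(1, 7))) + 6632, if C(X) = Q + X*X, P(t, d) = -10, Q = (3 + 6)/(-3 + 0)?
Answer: 10533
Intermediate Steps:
Q = -3 (Q = 9/(-3) = 9*(-1/3) = -3)
C(X) = -3 + X**2 (C(X) = -3 + X*X = -3 + X**2)
((-6 - 77*(-52)) - C(P(1, 7))) + 6632 = ((-6 - 77*(-52)) - (-3 + (-10)**2)) + 6632 = ((-6 + 4004) - (-3 + 100)) + 6632 = (3998 - 1*97) + 6632 = (3998 - 97) + 6632 = 3901 + 6632 = 10533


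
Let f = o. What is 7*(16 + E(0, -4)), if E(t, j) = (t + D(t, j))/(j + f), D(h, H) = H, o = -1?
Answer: 588/5 ≈ 117.60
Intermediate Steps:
f = -1
E(t, j) = (j + t)/(-1 + j) (E(t, j) = (t + j)/(j - 1) = (j + t)/(-1 + j))
7*(16 + E(0, -4)) = 7*(16 + (-4 + 0)/(-1 - 4)) = 7*(16 - 4/(-5)) = 7*(16 - ⅕*(-4)) = 7*(16 + ⅘) = 7*(84/5) = 588/5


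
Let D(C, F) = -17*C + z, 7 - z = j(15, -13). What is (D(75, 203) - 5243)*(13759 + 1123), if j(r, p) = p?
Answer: -96703236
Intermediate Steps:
z = 20 (z = 7 - 1*(-13) = 7 + 13 = 20)
D(C, F) = 20 - 17*C (D(C, F) = -17*C + 20 = 20 - 17*C)
(D(75, 203) - 5243)*(13759 + 1123) = ((20 - 17*75) - 5243)*(13759 + 1123) = ((20 - 1275) - 5243)*14882 = (-1255 - 5243)*14882 = -6498*14882 = -96703236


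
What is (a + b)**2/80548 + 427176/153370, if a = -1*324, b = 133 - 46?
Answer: 21511405989/6176823380 ≈ 3.4826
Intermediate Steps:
b = 87
a = -324
(a + b)**2/80548 + 427176/153370 = (-324 + 87)**2/80548 + 427176/153370 = (-237)**2*(1/80548) + 427176*(1/153370) = 56169*(1/80548) + 213588/76685 = 56169/80548 + 213588/76685 = 21511405989/6176823380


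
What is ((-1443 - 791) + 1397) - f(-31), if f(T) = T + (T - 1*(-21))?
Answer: -796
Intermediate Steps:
f(T) = 21 + 2*T (f(T) = T + (T + 21) = T + (21 + T) = 21 + 2*T)
((-1443 - 791) + 1397) - f(-31) = ((-1443 - 791) + 1397) - (21 + 2*(-31)) = (-2234 + 1397) - (21 - 62) = -837 - 1*(-41) = -837 + 41 = -796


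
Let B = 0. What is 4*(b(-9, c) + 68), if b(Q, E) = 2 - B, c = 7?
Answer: 280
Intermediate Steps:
b(Q, E) = 2 (b(Q, E) = 2 - 1*0 = 2 + 0 = 2)
4*(b(-9, c) + 68) = 4*(2 + 68) = 4*70 = 280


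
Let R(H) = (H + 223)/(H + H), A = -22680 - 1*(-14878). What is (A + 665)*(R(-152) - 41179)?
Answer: 89344441719/304 ≈ 2.9390e+8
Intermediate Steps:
A = -7802 (A = -22680 + 14878 = -7802)
R(H) = (223 + H)/(2*H) (R(H) = (223 + H)/((2*H)) = (223 + H)*(1/(2*H)) = (223 + H)/(2*H))
(A + 665)*(R(-152) - 41179) = (-7802 + 665)*((½)*(223 - 152)/(-152) - 41179) = -7137*((½)*(-1/152)*71 - 41179) = -7137*(-71/304 - 41179) = -7137*(-12518487/304) = 89344441719/304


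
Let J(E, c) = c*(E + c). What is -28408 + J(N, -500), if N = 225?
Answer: 109092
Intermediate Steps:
-28408 + J(N, -500) = -28408 - 500*(225 - 500) = -28408 - 500*(-275) = -28408 + 137500 = 109092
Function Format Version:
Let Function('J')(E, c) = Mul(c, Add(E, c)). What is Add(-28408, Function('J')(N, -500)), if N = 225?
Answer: 109092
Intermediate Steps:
Add(-28408, Function('J')(N, -500)) = Add(-28408, Mul(-500, Add(225, -500))) = Add(-28408, Mul(-500, -275)) = Add(-28408, 137500) = 109092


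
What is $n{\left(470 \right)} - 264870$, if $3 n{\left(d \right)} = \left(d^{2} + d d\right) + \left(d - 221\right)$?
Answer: $- \frac{352561}{3} \approx -1.1752 \cdot 10^{5}$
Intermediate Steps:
$n{\left(d \right)} = - \frac{221}{3} + \frac{d}{3} + \frac{2 d^{2}}{3}$ ($n{\left(d \right)} = \frac{\left(d^{2} + d d\right) + \left(d - 221\right)}{3} = \frac{\left(d^{2} + d^{2}\right) + \left(-221 + d\right)}{3} = \frac{2 d^{2} + \left(-221 + d\right)}{3} = \frac{-221 + d + 2 d^{2}}{3} = - \frac{221}{3} + \frac{d}{3} + \frac{2 d^{2}}{3}$)
$n{\left(470 \right)} - 264870 = \left(- \frac{221}{3} + \frac{1}{3} \cdot 470 + \frac{2 \cdot 470^{2}}{3}\right) - 264870 = \left(- \frac{221}{3} + \frac{470}{3} + \frac{2}{3} \cdot 220900\right) - 264870 = \left(- \frac{221}{3} + \frac{470}{3} + \frac{441800}{3}\right) - 264870 = \frac{442049}{3} - 264870 = - \frac{352561}{3}$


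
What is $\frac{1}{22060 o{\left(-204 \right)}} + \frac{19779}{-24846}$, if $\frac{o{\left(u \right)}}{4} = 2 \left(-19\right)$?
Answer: $- \frac{11053564221}{13885269920} \approx -0.79606$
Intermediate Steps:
$o{\left(u \right)} = -152$ ($o{\left(u \right)} = 4 \cdot 2 \left(-19\right) = 4 \left(-38\right) = -152$)
$\frac{1}{22060 o{\left(-204 \right)}} + \frac{19779}{-24846} = \frac{1}{22060 \left(-152\right)} + \frac{19779}{-24846} = \frac{1}{22060} \left(- \frac{1}{152}\right) + 19779 \left(- \frac{1}{24846}\right) = - \frac{1}{3353120} - \frac{6593}{8282} = - \frac{11053564221}{13885269920}$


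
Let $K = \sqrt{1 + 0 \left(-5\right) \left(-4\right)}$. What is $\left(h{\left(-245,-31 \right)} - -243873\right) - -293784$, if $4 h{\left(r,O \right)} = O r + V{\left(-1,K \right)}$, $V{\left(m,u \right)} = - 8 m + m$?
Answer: $\frac{1079115}{2} \approx 5.3956 \cdot 10^{5}$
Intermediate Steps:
$K = 1$ ($K = \sqrt{1 + 0 \left(-4\right)} = \sqrt{1 + 0} = \sqrt{1} = 1$)
$V{\left(m,u \right)} = - 7 m$
$h{\left(r,O \right)} = \frac{7}{4} + \frac{O r}{4}$ ($h{\left(r,O \right)} = \frac{O r - -7}{4} = \frac{O r + 7}{4} = \frac{7 + O r}{4} = \frac{7}{4} + \frac{O r}{4}$)
$\left(h{\left(-245,-31 \right)} - -243873\right) - -293784 = \left(\left(\frac{7}{4} + \frac{1}{4} \left(-31\right) \left(-245\right)\right) - -243873\right) - -293784 = \left(\left(\frac{7}{4} + \frac{7595}{4}\right) + 243873\right) + 293784 = \left(\frac{3801}{2} + 243873\right) + 293784 = \frac{491547}{2} + 293784 = \frac{1079115}{2}$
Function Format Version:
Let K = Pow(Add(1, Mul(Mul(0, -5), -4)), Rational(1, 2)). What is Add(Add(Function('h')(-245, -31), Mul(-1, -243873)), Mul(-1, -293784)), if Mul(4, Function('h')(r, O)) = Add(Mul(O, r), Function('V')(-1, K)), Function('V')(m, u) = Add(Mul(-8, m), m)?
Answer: Rational(1079115, 2) ≈ 5.3956e+5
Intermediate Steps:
K = 1 (K = Pow(Add(1, Mul(0, -4)), Rational(1, 2)) = Pow(Add(1, 0), Rational(1, 2)) = Pow(1, Rational(1, 2)) = 1)
Function('V')(m, u) = Mul(-7, m)
Function('h')(r, O) = Add(Rational(7, 4), Mul(Rational(1, 4), O, r)) (Function('h')(r, O) = Mul(Rational(1, 4), Add(Mul(O, r), Mul(-7, -1))) = Mul(Rational(1, 4), Add(Mul(O, r), 7)) = Mul(Rational(1, 4), Add(7, Mul(O, r))) = Add(Rational(7, 4), Mul(Rational(1, 4), O, r)))
Add(Add(Function('h')(-245, -31), Mul(-1, -243873)), Mul(-1, -293784)) = Add(Add(Add(Rational(7, 4), Mul(Rational(1, 4), -31, -245)), Mul(-1, -243873)), Mul(-1, -293784)) = Add(Add(Add(Rational(7, 4), Rational(7595, 4)), 243873), 293784) = Add(Add(Rational(3801, 2), 243873), 293784) = Add(Rational(491547, 2), 293784) = Rational(1079115, 2)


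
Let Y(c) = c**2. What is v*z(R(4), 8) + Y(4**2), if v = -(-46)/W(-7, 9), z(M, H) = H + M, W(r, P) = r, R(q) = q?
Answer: 1240/7 ≈ 177.14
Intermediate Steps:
v = -46/7 (v = -(-46)/(-7) = -(-46)*(-1)/7 = -1*46/7 = -46/7 ≈ -6.5714)
v*z(R(4), 8) + Y(4**2) = -46*(8 + 4)/7 + (4**2)**2 = -46/7*12 + 16**2 = -552/7 + 256 = 1240/7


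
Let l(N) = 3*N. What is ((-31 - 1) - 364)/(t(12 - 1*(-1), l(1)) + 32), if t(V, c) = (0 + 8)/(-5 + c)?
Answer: -99/7 ≈ -14.143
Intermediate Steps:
t(V, c) = 8/(-5 + c)
((-31 - 1) - 364)/(t(12 - 1*(-1), l(1)) + 32) = ((-31 - 1) - 364)/(8/(-5 + 3*1) + 32) = (-32 - 364)/(8/(-5 + 3) + 32) = -396/(8/(-2) + 32) = -396/(8*(-1/2) + 32) = -396/(-4 + 32) = -396/28 = -396*1/28 = -99/7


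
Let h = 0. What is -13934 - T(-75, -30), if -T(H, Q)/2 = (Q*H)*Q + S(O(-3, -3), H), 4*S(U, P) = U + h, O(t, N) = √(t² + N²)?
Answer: -148934 + 3*√2/2 ≈ -1.4893e+5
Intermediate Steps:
O(t, N) = √(N² + t²)
S(U, P) = U/4 (S(U, P) = (U + 0)/4 = U/4)
T(H, Q) = -3*√2/2 - 2*H*Q² (T(H, Q) = -2*((Q*H)*Q + √((-3)² + (-3)²)/4) = -2*((H*Q)*Q + √(9 + 9)/4) = -2*(H*Q² + √18/4) = -2*(H*Q² + (3*√2)/4) = -2*(H*Q² + 3*√2/4) = -2*(3*√2/4 + H*Q²) = -3*√2/2 - 2*H*Q²)
-13934 - T(-75, -30) = -13934 - (-3*√2/2 - 2*(-75)*(-30)²) = -13934 - (-3*√2/2 - 2*(-75)*900) = -13934 - (-3*√2/2 + 135000) = -13934 - (135000 - 3*√2/2) = -13934 + (-135000 + 3*√2/2) = -148934 + 3*√2/2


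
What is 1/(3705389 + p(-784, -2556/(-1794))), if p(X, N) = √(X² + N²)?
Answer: 331265481989/1227467418090696189 - 598*√13737760633/1227467418090696189 ≈ 2.6982e-7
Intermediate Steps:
p(X, N) = √(N² + X²)
1/(3705389 + p(-784, -2556/(-1794))) = 1/(3705389 + √((-2556/(-1794))² + (-784)²)) = 1/(3705389 + √((-2556*(-1/1794))² + 614656)) = 1/(3705389 + √((426/299)² + 614656)) = 1/(3705389 + √(181476/89401 + 614656)) = 1/(3705389 + √(54951042532/89401)) = 1/(3705389 + 2*√13737760633/299)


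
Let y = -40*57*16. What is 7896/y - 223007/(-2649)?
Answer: 338099119/4026480 ≈ 83.969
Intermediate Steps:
y = -36480 (y = -2280*16 = -36480)
7896/y - 223007/(-2649) = 7896/(-36480) - 223007/(-2649) = 7896*(-1/36480) - 223007*(-1/2649) = -329/1520 + 223007/2649 = 338099119/4026480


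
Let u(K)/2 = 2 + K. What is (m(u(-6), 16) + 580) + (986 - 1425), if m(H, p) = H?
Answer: 133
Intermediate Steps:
u(K) = 4 + 2*K (u(K) = 2*(2 + K) = 4 + 2*K)
(m(u(-6), 16) + 580) + (986 - 1425) = ((4 + 2*(-6)) + 580) + (986 - 1425) = ((4 - 12) + 580) - 439 = (-8 + 580) - 439 = 572 - 439 = 133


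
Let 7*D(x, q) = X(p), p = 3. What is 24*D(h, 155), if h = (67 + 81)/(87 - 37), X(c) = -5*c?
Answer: -360/7 ≈ -51.429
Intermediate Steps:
h = 74/25 (h = 148/50 = 148*(1/50) = 74/25 ≈ 2.9600)
D(x, q) = -15/7 (D(x, q) = (-5*3)/7 = (⅐)*(-15) = -15/7)
24*D(h, 155) = 24*(-15/7) = -360/7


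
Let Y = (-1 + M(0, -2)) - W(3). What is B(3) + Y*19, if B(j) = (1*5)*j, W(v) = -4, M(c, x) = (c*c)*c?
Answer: 72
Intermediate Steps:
M(c, x) = c**3 (M(c, x) = c**2*c = c**3)
Y = 3 (Y = (-1 + 0**3) - 1*(-4) = (-1 + 0) + 4 = -1 + 4 = 3)
B(j) = 5*j
B(3) + Y*19 = 5*3 + 3*19 = 15 + 57 = 72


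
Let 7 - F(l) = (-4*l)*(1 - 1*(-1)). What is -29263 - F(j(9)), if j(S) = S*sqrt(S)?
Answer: -29486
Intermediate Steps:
j(S) = S**(3/2)
F(l) = 7 + 8*l (F(l) = 7 - (-4*l)*(1 - 1*(-1)) = 7 - (-4*l)*(1 + 1) = 7 - (-4*l)*2 = 7 - (-8)*l = 7 + 8*l)
-29263 - F(j(9)) = -29263 - (7 + 8*9**(3/2)) = -29263 - (7 + 8*27) = -29263 - (7 + 216) = -29263 - 1*223 = -29263 - 223 = -29486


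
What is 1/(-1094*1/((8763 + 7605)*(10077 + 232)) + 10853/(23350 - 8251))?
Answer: 141542817416/101738548335 ≈ 1.3912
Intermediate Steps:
1/(-1094*1/((8763 + 7605)*(10077 + 232)) + 10853/(23350 - 8251)) = 1/(-1094/(16368*10309) + 10853/15099) = 1/(-1094/168737712 + 10853*(1/15099)) = 1/(-1094*1/168737712 + 10853/15099) = 1/(-547/84368856 + 10853/15099) = 1/(101738548335/141542817416) = 141542817416/101738548335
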